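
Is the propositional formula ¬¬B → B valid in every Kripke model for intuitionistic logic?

No

This is double-negation elimination, which is not intuitionistically valid.
A Kripke countermodel: worlds 0, 1; order generated by 0 ≤ 1; atoms true at each world — 0:{}; 1:{B}.
0 ⊮ ¬¬B → B: already at 0 itself, 0 ⊩ ¬¬B but 0 ⊮ B.
0 lacks atom B, so 0 ⊮ B.
So the root 0 does not force the formula.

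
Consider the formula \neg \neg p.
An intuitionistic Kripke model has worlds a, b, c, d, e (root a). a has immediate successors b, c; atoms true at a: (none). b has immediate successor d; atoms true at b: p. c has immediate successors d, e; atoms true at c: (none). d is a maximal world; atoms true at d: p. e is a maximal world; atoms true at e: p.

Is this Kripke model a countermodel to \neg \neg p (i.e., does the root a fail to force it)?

a \Vdash \neg \neg p: no world accessible from a forces \neg p.
So the root a forces \neg \neg p; the model is not a countermodel.

No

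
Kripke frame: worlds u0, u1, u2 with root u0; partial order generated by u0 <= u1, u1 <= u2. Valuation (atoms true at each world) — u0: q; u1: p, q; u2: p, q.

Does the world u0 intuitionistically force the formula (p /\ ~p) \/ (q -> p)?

No

u0 ||-/- (p /\ ~p) \/ (q -> p): neither disjunct is forced at u0.
u0 ||-/- p /\ ~p since u0 fails p.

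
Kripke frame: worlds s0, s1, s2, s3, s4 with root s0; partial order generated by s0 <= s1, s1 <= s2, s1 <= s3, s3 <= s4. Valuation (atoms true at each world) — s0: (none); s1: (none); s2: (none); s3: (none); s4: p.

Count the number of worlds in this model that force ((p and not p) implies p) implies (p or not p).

2

s0: does not force it — s0 does not force ((p and not p) implies p) implies (p or not p): already at s0 itself, s0 forces (p and not p) implies p but s0 does not force p or not p.
s1: does not force it — s1 does not force ((p and not p) implies p) implies (p or not p): already at s1 itself, s1 forces (p and not p) implies p but s1 does not force p or not p.
s2: forces it.
s3: does not force it — s3 does not force ((p and not p) implies p) implies (p or not p): already at s3 itself, s3 forces (p and not p) implies p but s3 does not force p or not p.
s4: forces it.
Worlds forcing the formula: {s2, s4}.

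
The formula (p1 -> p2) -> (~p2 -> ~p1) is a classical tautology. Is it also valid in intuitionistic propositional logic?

This is the forward direction of contraposition, which is intuitionistically derivable.
Assume p1 -> p2 and ~p2. If p1 held then p2 would follow, contradicting ~p2; so ~p1.

Yes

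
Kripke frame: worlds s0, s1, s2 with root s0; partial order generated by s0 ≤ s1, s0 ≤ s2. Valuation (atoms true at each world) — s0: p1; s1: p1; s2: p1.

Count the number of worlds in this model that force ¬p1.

0

s0: does not force it — s0 ⊮ ¬p1 since s0 is accessible from s0 and s0 ⊩ p1.
s1: does not force it — s1 ⊮ ¬p1 since s1 is accessible from s1 and s1 ⊩ p1.
s2: does not force it — s2 ⊮ ¬p1 since s2 is accessible from s2 and s2 ⊩ p1.
Worlds forcing the formula: { }.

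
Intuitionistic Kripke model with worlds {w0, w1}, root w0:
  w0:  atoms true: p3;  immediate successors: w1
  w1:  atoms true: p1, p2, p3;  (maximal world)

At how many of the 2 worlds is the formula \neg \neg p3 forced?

2

w0: forces it.
w1: forces it.
Worlds forcing the formula: {w0, w1}.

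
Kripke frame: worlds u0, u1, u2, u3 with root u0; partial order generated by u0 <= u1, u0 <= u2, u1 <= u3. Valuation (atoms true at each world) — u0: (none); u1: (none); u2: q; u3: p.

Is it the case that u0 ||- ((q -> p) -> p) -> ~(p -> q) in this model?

No

u0 ||-/- ((q -> p) -> p) -> ~(p -> q): at the accessible world u2, u2 ||- (q -> p) -> p but u2 ||-/- ~(p -> q).
u2 ||-/- ~(p -> q) since u2 is accessible from u2 and u2 ||- p -> q.
u2 ||- p -> q vacuously: no world accessible from u2 forces the antecedent p.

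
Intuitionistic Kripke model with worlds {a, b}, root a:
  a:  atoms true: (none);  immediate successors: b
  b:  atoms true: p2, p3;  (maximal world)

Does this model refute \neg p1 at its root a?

No

a \Vdash \neg p1: no world accessible from a forces p1.
So the root a forces \neg p1; the model is not a countermodel.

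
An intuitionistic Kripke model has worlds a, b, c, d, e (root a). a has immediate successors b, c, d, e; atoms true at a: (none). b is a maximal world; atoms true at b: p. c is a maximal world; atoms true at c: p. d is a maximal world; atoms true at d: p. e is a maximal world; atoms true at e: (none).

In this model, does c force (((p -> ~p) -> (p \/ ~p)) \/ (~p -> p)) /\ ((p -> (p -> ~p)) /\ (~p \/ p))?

c ||-/- (((p -> ~p) -> (p \/ ~p)) \/ (~p -> p)) /\ ((p -> (p -> ~p)) /\ (~p \/ p)) since c fails (p -> (p -> ~p)) /\ (~p \/ p).

No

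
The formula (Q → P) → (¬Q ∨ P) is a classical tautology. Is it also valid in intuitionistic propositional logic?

No

This is the material-implication-as-disjunction principle, which is not intuitionistically valid.
A Kripke countermodel: worlds w0, w1; order generated by w0 ≤ w1; atoms true at each world — w0:{}; w1:{P,Q}.
w0 ⊮ (Q → P) → (¬Q ∨ P): already at w0 itself, w0 ⊩ Q → P but w0 ⊮ ¬Q ∨ P.
w0 ⊮ ¬Q ∨ P: neither disjunct is forced at w0.
w0 ⊮ ¬Q since w1 is accessible from w0 and w1 ⊩ Q.
So the root w0 does not force the formula.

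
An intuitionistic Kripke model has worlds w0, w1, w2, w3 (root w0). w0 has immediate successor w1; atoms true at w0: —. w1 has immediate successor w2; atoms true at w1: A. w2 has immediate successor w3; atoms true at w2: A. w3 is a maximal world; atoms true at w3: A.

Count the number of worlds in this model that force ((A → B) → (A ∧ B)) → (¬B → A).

3

w0: does not force it — w0 ⊮ ((A → B) → (A ∧ B)) → (¬B → A): already at w0 itself, w0 ⊩ (A → B) → (A ∧ B) but w0 ⊮ ¬B → A.
w1: forces it.
w2: forces it.
w3: forces it.
Worlds forcing the formula: {w1, w2, w3}.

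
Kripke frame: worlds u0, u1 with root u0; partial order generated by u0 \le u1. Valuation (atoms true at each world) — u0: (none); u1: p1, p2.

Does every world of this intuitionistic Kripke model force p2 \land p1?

Not every world: u0 \nVdash p2 \land p1.
u0 \nVdash p2 \land p1 since u0 fails p2.

No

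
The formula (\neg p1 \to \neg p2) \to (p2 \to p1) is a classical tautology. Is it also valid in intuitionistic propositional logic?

No

This is the converse of contraposition, which is not intuitionistically valid.
A Kripke countermodel: worlds u0, u1; order generated by u0 \le u1; atoms true at each world — u0:{p2}; u1:{p1,p2}.
u0 \nVdash (\neg p1 \to \neg p2) \to (p2 \to p1): already at u0 itself, u0 \Vdash \neg p1 \to \neg p2 but u0 \nVdash p2 \to p1.
u0 \nVdash p2 \to p1: already at u0 itself, u0 \Vdash p2 but u0 \nVdash p1.
u0 lacks atom p1, so u0 \nVdash p1.
So the root u0 does not force the formula.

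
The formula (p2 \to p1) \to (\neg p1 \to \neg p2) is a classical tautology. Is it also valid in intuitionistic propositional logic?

This is the forward direction of contraposition, which is intuitionistically derivable.
Assume p2 \to p1 and \neg p1. If p2 held then p1 would follow, contradicting \neg p1; so \neg p2.

Yes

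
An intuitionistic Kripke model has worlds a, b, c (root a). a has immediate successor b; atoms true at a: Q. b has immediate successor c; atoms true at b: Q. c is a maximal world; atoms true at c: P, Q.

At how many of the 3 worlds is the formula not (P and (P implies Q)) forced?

0

a: does not force it — a does not force not (P and (P implies Q)) since c is accessible from a and c forces P and (P implies Q).
b: does not force it — b does not force not (P and (P implies Q)) since c is accessible from b and c forces P and (P implies Q).
c: does not force it.
Worlds forcing the formula: { }.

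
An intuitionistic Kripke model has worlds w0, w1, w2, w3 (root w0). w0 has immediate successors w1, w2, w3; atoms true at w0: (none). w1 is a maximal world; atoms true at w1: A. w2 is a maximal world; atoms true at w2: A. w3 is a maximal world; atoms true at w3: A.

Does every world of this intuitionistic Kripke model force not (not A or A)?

No

Not every world: w0 does not force not (not A or A).
w0 does not force not (not A or A) since w1 is accessible from w0 and w1 forces not A or A.
w1 forces not A or A via the disjunct A.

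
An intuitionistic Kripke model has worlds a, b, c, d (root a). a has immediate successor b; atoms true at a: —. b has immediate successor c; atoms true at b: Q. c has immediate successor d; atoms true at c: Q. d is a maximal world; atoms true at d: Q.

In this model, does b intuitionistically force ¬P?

Yes

b ⊩ ¬P: no world accessible from b forces P.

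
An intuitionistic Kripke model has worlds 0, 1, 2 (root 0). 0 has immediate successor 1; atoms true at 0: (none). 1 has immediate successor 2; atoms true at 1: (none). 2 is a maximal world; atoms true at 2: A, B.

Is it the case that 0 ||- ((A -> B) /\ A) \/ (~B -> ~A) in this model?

0 ||- ((A -> B) /\ A) \/ (~B -> ~A) via the disjunct ~B -> ~A.

Yes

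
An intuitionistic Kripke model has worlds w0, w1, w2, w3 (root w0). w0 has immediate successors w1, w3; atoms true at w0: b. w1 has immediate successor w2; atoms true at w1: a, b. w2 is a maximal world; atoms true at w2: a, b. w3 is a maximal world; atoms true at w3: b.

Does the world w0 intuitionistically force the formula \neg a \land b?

w0 \nVdash \neg a \land b since w0 fails \neg a.

No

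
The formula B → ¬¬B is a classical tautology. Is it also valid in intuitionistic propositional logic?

Yes

This is double-negation introduction, which is intuitionistically derivable.
If a world forces B then every accessible world forces B (persistence), so none forces ¬B; hence ¬¬B.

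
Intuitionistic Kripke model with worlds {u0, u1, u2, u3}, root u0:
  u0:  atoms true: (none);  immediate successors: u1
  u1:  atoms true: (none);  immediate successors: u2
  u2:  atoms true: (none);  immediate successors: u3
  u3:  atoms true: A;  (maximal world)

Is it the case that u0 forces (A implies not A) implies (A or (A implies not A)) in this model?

Yes

u0 forces (A implies not A) implies (A or (A implies not A)) vacuously: no world accessible from u0 forces the antecedent A implies not A.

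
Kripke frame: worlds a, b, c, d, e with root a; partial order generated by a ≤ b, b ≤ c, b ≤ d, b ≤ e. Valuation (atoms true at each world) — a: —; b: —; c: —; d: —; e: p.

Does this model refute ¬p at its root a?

Yes

a ⊮ ¬p since e is accessible from a and e ⊩ p.
So the root a does not force ¬p; the model is a countermodel.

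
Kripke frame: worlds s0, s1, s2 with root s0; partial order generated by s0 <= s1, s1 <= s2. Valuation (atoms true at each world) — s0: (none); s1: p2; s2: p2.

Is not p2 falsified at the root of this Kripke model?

s0 does not force not p2 since s1 is accessible from s0 and s1 forces p2.
So the root s0 does not force not p2; the model is a countermodel.

Yes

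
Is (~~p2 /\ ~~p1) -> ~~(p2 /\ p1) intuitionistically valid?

This is the distribution of double negation over conjunction, which is intuitionistically derivable.
Assume ~~p2, ~~p1, and ~(p2 /\ p1). From p2 we'd get ~p1 (since p2 /\ p1 is refuted), contradicting ~~p1; so ~p2, contradicting ~~p2.

Yes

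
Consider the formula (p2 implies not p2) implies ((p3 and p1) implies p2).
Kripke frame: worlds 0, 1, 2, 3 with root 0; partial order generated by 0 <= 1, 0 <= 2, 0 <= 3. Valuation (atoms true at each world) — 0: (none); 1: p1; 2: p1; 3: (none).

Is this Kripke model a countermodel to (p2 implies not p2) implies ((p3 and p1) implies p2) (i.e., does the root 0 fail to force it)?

0 forces (p2 implies not p2) implies ((p3 and p1) implies p2): every world accessible from 0 that forces p2 implies not p2 (namely 0, 1, 2, 3) also forces (p3 and p1) implies p2.
So the root 0 forces (p2 implies not p2) implies ((p3 and p1) implies p2); the model is not a countermodel.

No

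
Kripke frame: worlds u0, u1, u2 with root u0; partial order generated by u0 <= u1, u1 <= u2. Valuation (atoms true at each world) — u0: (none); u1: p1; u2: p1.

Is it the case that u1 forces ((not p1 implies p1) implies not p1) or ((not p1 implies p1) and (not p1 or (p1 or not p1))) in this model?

Yes

u1 forces ((not p1 implies p1) implies not p1) or ((not p1 implies p1) and (not p1 or (p1 or not p1))) via the disjunct (not p1 implies p1) and (not p1 or (p1 or not p1)).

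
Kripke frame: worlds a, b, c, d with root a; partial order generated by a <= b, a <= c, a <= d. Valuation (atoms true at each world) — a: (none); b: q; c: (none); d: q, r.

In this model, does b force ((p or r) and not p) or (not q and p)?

No

b does not force ((p or r) and not p) or (not q and p): neither disjunct is forced at b.
b does not force (p or r) and not p since b fails p or r.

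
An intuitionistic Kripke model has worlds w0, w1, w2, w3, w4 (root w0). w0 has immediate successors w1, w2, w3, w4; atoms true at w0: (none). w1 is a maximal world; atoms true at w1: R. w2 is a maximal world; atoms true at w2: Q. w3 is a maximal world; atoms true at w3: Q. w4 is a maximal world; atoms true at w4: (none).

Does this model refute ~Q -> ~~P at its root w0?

w0 ||-/- ~Q -> ~~P: at the accessible world w1, w1 ||- ~Q but w1 ||-/- ~~P.
w1 ||-/- ~~P since w1 is accessible from w1 and w1 ||- ~P.
w1 ||- ~P: no world accessible from w1 forces P.
So the root w0 does not force ~Q -> ~~P; the model is a countermodel.

Yes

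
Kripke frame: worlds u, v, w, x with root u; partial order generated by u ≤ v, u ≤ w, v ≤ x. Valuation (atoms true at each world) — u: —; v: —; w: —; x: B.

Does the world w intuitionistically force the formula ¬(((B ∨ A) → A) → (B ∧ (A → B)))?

w ⊩ ¬(((B ∨ A) → A) → (B ∧ (A → B))): no world accessible from w forces ((B ∨ A) → A) → (B ∧ (A → B)).

Yes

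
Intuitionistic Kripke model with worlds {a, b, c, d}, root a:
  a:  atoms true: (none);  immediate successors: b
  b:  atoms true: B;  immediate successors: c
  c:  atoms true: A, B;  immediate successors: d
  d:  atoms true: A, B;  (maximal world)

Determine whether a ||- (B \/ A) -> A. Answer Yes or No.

No

a ||-/- (B \/ A) -> A: at the accessible world b, b ||- B \/ A but b ||-/- A.
b lacks atom A, so b ||-/- A.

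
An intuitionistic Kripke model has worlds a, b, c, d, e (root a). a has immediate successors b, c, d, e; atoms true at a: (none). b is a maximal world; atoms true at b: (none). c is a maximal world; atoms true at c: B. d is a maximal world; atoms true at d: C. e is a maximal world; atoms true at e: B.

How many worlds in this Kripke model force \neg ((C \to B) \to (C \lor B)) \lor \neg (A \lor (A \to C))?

1

a: does not force it — a \nVdash \neg ((C \to B) \to (C \lor B)) \lor \neg (A \lor (A \to C)): neither disjunct is forced at a.
b: forces it.
c: does not force it.
d: does not force it.
e: does not force it.
Worlds forcing the formula: {b}.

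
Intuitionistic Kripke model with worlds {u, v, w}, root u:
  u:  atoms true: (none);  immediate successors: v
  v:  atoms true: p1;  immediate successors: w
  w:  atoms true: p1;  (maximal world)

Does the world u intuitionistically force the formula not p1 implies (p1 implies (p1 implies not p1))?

u forces not p1 implies (p1 implies (p1 implies not p1)) vacuously: no world accessible from u forces the antecedent not p1.

Yes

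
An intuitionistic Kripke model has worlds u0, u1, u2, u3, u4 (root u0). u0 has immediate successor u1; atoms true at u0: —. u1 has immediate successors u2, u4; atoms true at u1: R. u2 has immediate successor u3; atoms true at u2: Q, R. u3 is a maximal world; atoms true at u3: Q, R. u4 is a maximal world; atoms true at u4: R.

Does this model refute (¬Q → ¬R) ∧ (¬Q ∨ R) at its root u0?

Yes

u0 ⊮ (¬Q → ¬R) ∧ (¬Q ∨ R) since u0 fails ¬Q → ¬R.
So the root u0 does not force (¬Q → ¬R) ∧ (¬Q ∨ R); the model is a countermodel.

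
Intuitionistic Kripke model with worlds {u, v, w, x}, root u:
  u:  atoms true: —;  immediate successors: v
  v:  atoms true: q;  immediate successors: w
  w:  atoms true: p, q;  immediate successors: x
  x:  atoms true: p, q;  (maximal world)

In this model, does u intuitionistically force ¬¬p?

u ⊩ ¬¬p: no world accessible from u forces ¬p.

Yes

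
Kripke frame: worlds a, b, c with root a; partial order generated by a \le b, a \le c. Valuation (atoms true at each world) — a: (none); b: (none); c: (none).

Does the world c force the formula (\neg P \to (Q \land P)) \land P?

c \nVdash (\neg P \to (Q \land P)) \land P since c fails \neg P \to (Q \land P).

No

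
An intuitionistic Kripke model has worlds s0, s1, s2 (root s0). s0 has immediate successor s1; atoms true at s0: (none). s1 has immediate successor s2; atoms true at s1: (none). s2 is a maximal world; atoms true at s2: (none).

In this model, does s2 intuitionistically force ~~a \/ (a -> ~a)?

Yes

s2 ||- ~~a \/ (a -> ~a) via the disjunct a -> ~a.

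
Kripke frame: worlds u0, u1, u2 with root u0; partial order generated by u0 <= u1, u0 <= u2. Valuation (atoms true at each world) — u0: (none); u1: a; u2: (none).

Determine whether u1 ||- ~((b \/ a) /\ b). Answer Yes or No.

Yes

u1 ||- ~((b \/ a) /\ b): no world accessible from u1 forces (b \/ a) /\ b.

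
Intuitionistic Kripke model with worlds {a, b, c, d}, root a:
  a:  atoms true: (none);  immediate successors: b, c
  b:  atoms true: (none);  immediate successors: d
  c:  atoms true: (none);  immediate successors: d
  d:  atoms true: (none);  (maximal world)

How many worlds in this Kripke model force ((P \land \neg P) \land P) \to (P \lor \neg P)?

4

a: forces it.
b: forces it.
c: forces it.
d: forces it.
Worlds forcing the formula: {a, b, c, d}.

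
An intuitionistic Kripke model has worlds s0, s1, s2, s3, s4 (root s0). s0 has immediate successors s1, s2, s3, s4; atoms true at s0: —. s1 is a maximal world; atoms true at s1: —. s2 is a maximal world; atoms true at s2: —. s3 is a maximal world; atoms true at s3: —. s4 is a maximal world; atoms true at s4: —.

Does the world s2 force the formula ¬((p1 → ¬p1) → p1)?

s2 ⊩ ¬((p1 → ¬p1) → p1): no world accessible from s2 forces (p1 → ¬p1) → p1.

Yes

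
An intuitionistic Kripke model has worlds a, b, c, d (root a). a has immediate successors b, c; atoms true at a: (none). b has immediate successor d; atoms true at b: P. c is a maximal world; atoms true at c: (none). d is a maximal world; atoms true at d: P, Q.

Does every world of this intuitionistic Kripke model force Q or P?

No

Not every world: a does not force Q or P.
a does not force Q or P: neither disjunct is forced at a.
a lacks atom Q, so a does not force Q.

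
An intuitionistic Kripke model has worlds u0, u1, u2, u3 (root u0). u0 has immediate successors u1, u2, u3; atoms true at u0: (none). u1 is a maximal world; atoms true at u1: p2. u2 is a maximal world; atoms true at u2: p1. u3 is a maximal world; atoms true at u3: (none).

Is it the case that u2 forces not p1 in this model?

No

u2 does not force not p1 since u2 is accessible from u2 and u2 forces p1.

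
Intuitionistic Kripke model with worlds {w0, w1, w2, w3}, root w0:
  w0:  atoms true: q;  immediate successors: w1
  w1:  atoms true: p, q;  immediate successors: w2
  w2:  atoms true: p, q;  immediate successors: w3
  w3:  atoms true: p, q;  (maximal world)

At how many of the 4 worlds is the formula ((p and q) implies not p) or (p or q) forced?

4

w0: forces it.
w1: forces it.
w2: forces it.
w3: forces it.
Worlds forcing the formula: {w0, w1, w2, w3}.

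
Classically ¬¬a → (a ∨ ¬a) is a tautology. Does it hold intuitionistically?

No

This is a variant of double-negation elimination (deriving excluded middle from double negation), which is not intuitionistically valid.
A Kripke countermodel: worlds 0, 1; order generated by 0 ≤ 1; atoms true at each world — 0:{}; 1:{a}.
0 ⊮ ¬¬a → (a ∨ ¬a): already at 0 itself, 0 ⊩ ¬¬a but 0 ⊮ a ∨ ¬a.
0 ⊮ a ∨ ¬a: neither disjunct is forced at 0.
0 lacks atom a, so 0 ⊮ a.
So the root 0 does not force the formula.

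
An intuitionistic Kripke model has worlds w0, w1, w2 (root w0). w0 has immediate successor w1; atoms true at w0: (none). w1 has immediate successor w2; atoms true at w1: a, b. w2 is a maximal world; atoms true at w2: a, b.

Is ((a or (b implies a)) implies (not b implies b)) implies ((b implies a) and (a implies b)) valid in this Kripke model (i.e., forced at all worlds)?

Yes

w0 forces ((a or (b implies a)) implies (not b implies b)) implies ((b implies a) and (a implies b)): every world accessible from w0 that forces (a or (b implies a)) implies (not b implies b) (namely w0, w1, w2) also forces (b implies a) and (a implies b).
Since the root w0 forces ((a or (b implies a)) implies (not b implies b)) implies ((b implies a) and (a implies b)) and forcing is persistent (monotone upward), every world forces it.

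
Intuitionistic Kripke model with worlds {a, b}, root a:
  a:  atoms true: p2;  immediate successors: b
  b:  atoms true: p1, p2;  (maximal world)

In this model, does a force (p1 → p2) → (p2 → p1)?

No

a ⊮ (p1 → p2) → (p2 → p1): already at a itself, a ⊩ p1 → p2 but a ⊮ p2 → p1.
a ⊮ p2 → p1: already at a itself, a ⊩ p2 but a ⊮ p1.
a lacks atom p1, so a ⊮ p1.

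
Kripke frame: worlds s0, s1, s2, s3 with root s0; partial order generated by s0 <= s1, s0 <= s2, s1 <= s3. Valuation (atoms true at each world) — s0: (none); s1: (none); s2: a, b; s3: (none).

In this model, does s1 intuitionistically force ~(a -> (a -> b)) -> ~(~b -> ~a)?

s1 ||- ~(a -> (a -> b)) -> ~(~b -> ~a) vacuously: no world accessible from s1 forces the antecedent ~(a -> (a -> b)).

Yes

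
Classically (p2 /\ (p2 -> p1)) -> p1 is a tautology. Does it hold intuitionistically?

Yes

This is modus ponens in implicational form, which is intuitionistically derivable.
If a world forces p2 and p2 -> p1, then applying the implication at that world (which is accessible from itself) gives p1.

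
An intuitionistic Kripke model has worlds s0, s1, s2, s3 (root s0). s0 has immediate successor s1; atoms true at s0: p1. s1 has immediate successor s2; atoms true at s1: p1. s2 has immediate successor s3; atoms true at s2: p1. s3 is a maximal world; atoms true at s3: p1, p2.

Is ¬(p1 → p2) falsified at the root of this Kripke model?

s0 ⊮ ¬(p1 → p2) since s3 is accessible from s0 and s3 ⊩ p1 → p2.
s3 ⊩ p1 → p2: every world accessible from s3 that forces p1 (namely s3) also forces p2.
So the root s0 does not force ¬(p1 → p2); the model is a countermodel.

Yes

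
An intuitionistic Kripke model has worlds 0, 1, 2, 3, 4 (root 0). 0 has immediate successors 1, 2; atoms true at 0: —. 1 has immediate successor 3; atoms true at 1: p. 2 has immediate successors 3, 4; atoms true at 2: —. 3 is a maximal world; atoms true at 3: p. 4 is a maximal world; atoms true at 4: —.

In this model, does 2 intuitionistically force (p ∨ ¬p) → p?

No

2 ⊮ (p ∨ ¬p) → p: at the accessible world 4, 4 ⊩ p ∨ ¬p but 4 ⊮ p.
4 lacks atom p, so 4 ⊮ p.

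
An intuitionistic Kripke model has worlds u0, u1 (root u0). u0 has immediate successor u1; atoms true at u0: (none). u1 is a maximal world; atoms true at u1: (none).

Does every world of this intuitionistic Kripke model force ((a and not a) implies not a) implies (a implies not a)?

u0 forces ((a and not a) implies not a) implies (a implies not a): every world accessible from u0 that forces (a and not a) implies not a (namely u0, u1) also forces a implies not a.
Since the root u0 forces ((a and not a) implies not a) implies (a implies not a) and forcing is persistent (monotone upward), every world forces it.

Yes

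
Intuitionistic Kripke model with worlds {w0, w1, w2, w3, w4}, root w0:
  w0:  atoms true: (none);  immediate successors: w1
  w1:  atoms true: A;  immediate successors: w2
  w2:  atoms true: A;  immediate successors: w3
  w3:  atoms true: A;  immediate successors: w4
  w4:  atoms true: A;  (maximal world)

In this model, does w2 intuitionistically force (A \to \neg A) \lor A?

Yes

w2 \Vdash (A \to \neg A) \lor A via the disjunct A.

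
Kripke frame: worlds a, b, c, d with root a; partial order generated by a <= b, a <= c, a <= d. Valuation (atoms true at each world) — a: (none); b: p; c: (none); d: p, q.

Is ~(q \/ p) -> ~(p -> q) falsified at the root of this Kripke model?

a ||-/- ~(q \/ p) -> ~(p -> q): at the accessible world c, c ||- ~(q \/ p) but c ||-/- ~(p -> q).
c ||-/- ~(p -> q) since c is accessible from c and c ||- p -> q.
c ||- p -> q vacuously: no world accessible from c forces the antecedent p.
So the root a does not force ~(q \/ p) -> ~(p -> q); the model is a countermodel.

Yes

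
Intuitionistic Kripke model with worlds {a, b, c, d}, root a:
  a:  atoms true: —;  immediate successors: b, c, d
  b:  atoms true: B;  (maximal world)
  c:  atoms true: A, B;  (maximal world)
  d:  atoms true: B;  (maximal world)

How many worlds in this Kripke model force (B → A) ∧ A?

1

a: does not force it — a ⊮ (B → A) ∧ A since a fails B → A.
b: does not force it — b ⊮ (B → A) ∧ A since b fails B → A.
c: forces it.
d: does not force it — d ⊮ (B → A) ∧ A since d fails B → A.
Worlds forcing the formula: {c}.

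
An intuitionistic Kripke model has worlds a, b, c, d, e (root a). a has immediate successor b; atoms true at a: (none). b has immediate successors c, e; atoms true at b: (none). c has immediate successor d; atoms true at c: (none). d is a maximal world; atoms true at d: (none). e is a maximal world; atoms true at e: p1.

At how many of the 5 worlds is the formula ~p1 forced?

a: does not force it — a ||-/- ~p1 since e is accessible from a and e ||- p1.
b: does not force it — b ||-/- ~p1 since e is accessible from b and e ||- p1.
c: forces it.
d: forces it.
e: does not force it.
Worlds forcing the formula: {c, d}.

2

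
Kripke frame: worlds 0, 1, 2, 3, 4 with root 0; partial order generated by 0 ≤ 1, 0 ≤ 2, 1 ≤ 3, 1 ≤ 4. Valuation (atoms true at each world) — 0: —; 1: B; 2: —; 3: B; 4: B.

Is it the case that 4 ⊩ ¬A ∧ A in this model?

No

4 ⊮ ¬A ∧ A since 4 fails A.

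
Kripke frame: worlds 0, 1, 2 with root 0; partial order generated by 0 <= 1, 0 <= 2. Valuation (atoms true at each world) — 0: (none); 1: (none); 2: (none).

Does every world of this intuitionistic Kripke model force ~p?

Yes

0 ||- ~p: no world accessible from 0 forces p.
Since the root 0 forces ~p and forcing is persistent (monotone upward), every world forces it.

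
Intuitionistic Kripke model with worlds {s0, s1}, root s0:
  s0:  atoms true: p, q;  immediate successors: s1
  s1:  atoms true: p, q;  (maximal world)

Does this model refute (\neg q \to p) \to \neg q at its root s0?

Yes

s0 \nVdash (\neg q \to p) \to \neg q: already at s0 itself, s0 \Vdash \neg q \to p but s0 \nVdash \neg q.
s0 \nVdash \neg q since s0 is accessible from s0 and s0 \Vdash q.
So the root s0 does not force (\neg q \to p) \to \neg q; the model is a countermodel.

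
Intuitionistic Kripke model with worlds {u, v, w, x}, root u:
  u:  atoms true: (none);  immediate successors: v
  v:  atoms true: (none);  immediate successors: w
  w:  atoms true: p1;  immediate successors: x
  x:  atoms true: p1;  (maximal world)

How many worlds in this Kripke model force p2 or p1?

2

u: does not force it — u does not force p2 or p1: neither disjunct is forced at u.
v: does not force it — v does not force p2 or p1: neither disjunct is forced at v.
w: forces it.
x: forces it.
Worlds forcing the formula: {w, x}.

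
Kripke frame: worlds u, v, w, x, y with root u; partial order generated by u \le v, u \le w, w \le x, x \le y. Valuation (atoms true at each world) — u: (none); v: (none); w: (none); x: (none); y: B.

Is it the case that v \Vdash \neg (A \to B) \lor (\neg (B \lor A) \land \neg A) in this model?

v \Vdash \neg (A \to B) \lor (\neg (B \lor A) \land \neg A) via the disjunct \neg (B \lor A) \land \neg A.

Yes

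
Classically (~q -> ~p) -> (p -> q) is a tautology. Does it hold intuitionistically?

This is the converse of contraposition, which is not intuitionistically valid.
A Kripke countermodel: worlds 0, 1; order generated by 0 <= 1; atoms true at each world — 0:{p}; 1:{p,q}.
0 ||-/- (~q -> ~p) -> (p -> q): already at 0 itself, 0 ||- ~q -> ~p but 0 ||-/- p -> q.
0 ||-/- p -> q: already at 0 itself, 0 ||- p but 0 ||-/- q.
0 lacks atom q, so 0 ||-/- q.
So the root 0 does not force the formula.

No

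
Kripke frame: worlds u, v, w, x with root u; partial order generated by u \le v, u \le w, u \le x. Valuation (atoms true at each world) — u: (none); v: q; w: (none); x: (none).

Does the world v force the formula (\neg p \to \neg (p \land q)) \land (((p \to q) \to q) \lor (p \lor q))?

Yes

v \Vdash (\neg p \to \neg (p \land q)) \land (((p \to q) \to q) \lor (p \lor q)) since v forces both conjuncts.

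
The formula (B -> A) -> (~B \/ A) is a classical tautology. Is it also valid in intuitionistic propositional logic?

No

This is the material-implication-as-disjunction principle, which is not intuitionistically valid.
A Kripke countermodel: worlds s0, s1; order generated by s0 <= s1; atoms true at each world — s0:{}; s1:{A,B}.
s0 ||-/- (B -> A) -> (~B \/ A): already at s0 itself, s0 ||- B -> A but s0 ||-/- ~B \/ A.
s0 ||-/- ~B \/ A: neither disjunct is forced at s0.
s0 ||-/- ~B since s1 is accessible from s0 and s1 ||- B.
So the root s0 does not force the formula.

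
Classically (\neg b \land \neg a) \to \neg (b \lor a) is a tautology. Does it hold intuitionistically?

Yes

This is a constructively valid De Morgan direction (conjunction of negations to negated disjunction), which is intuitionistically derivable.
If both \neg b and \neg a hold at a world, no accessible world forces b or forces a, so none forces b \lor a.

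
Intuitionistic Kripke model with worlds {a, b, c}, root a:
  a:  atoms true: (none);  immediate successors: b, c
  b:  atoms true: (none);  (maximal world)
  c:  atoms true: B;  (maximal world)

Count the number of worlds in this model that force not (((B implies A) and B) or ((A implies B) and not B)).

a: does not force it — a does not force not (((B implies A) and B) or ((A implies B) and not B)) since b is accessible from a and b forces ((B implies A) and B) or ((A implies B) and not B).
b: does not force it — b does not force not (((B implies A) and B) or ((A implies B) and not B)) since b is accessible from b and b forces ((B implies A) and B) or ((A implies B) and not B).
c: forces it.
Worlds forcing the formula: {c}.

1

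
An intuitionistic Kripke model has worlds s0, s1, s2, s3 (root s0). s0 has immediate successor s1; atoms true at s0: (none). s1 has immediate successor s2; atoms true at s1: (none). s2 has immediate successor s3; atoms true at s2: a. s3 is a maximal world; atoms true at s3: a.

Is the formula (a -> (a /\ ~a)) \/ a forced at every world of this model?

No

Not every world: s0 ||-/- (a -> (a /\ ~a)) \/ a.
s0 ||-/- (a -> (a /\ ~a)) \/ a: neither disjunct is forced at s0.
s0 ||-/- a -> (a /\ ~a): at the accessible world s2, s2 ||- a but s2 ||-/- a /\ ~a.
s2 ||-/- a /\ ~a since s2 fails ~a.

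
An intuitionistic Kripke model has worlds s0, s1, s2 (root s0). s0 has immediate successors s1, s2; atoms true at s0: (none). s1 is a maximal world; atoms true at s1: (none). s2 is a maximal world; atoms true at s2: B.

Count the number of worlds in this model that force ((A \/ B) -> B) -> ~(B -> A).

1

s0: does not force it — s0 ||-/- ((A \/ B) -> B) -> ~(B -> A): already at s0 itself, s0 ||- (A \/ B) -> B but s0 ||-/- ~(B -> A).
s1: does not force it — s1 ||-/- ((A \/ B) -> B) -> ~(B -> A): already at s1 itself, s1 ||- (A \/ B) -> B but s1 ||-/- ~(B -> A).
s2: forces it.
Worlds forcing the formula: {s2}.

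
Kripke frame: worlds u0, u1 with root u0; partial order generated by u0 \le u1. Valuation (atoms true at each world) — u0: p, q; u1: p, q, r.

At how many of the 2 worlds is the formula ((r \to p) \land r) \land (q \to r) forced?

u0: does not force it — u0 \nVdash ((r \to p) \land r) \land (q \to r) since u0 fails (r \to p) \land r.
u1: forces it.
Worlds forcing the formula: {u1}.

1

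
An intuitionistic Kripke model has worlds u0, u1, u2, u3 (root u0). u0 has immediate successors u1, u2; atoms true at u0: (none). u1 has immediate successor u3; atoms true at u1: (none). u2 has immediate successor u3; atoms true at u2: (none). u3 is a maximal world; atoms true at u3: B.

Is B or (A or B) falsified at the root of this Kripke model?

u0 does not force B or (A or B): neither disjunct is forced at u0.
u0 lacks atom B, so u0 does not force B.
So the root u0 does not force B or (A or B); the model is a countermodel.

Yes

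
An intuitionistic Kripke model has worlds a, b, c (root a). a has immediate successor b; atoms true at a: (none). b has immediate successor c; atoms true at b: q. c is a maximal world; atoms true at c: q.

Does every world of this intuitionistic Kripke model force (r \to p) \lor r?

a \Vdash (r \to p) \lor r via the disjunct r \to p.
Since the root a forces (r \to p) \lor r and forcing is persistent (monotone upward), every world forces it.

Yes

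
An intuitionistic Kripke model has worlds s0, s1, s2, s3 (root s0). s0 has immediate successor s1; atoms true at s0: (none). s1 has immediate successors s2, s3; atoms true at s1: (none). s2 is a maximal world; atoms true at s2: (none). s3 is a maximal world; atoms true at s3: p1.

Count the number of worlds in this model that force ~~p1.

s0: does not force it — s0 ||-/- ~~p1 since s2 is accessible from s0 and s2 ||- ~p1.
s1: does not force it.
s2: does not force it.
s3: forces it.
Worlds forcing the formula: {s3}.

1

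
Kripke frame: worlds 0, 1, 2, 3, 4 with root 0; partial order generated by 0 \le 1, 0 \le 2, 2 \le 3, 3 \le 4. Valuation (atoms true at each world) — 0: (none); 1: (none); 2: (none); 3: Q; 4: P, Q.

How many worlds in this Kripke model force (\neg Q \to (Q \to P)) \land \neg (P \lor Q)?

0: does not force it — 0 \nVdash (\neg Q \to (Q \to P)) \land \neg (P \lor Q) since 0 fails \neg (P \lor Q).
1: forces it.
2: does not force it — 2 \nVdash (\neg Q \to (Q \to P)) \land \neg (P \lor Q) since 2 fails \neg (P \lor Q).
3: does not force it.
4: does not force it.
Worlds forcing the formula: {1}.

1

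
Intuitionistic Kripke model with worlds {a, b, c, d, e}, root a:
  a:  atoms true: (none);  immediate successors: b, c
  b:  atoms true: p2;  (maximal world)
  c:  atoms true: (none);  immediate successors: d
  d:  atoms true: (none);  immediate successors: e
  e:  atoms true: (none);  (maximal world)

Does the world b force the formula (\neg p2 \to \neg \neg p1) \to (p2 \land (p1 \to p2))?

Yes

b \Vdash (\neg p2 \to \neg \neg p1) \to (p2 \land (p1 \to p2)): every world accessible from b that forces \neg p2 \to \neg \neg p1 (namely b) also forces p2 \land (p1 \to p2).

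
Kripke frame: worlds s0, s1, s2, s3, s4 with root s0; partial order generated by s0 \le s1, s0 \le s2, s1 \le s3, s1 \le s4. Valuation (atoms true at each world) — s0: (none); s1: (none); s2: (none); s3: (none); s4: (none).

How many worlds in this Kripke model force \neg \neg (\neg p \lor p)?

s0: forces it.
s1: forces it.
s2: forces it.
s3: forces it.
s4: forces it.
Worlds forcing the formula: {s0, s1, s2, s3, s4}.

5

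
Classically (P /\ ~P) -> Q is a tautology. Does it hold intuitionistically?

Yes

This is an instance of ex falso quodlibet, which is intuitionistically derivable.
No world can force both P and ~P, so the antecedent P /\ ~P is never forced and the implication holds vacuously at every world.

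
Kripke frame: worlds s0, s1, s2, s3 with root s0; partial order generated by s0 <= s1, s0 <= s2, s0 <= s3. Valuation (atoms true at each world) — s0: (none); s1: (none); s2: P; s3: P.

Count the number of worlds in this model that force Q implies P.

s0: forces it.
s1: forces it.
s2: forces it.
s3: forces it.
Worlds forcing the formula: {s0, s1, s2, s3}.

4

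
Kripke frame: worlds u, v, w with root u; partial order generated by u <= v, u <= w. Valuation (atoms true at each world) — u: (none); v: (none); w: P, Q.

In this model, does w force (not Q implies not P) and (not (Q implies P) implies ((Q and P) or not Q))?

Yes

w forces (not Q implies not P) and (not (Q implies P) implies ((Q and P) or not Q)) since w forces both conjuncts.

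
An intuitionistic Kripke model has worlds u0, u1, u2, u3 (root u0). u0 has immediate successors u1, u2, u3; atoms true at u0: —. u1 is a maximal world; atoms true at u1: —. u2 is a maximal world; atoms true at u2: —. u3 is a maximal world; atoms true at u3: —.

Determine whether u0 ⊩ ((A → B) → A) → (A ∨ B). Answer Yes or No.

Yes

u0 ⊩ ((A → B) → A) → (A ∨ B) vacuously: no world accessible from u0 forces the antecedent (A → B) → A.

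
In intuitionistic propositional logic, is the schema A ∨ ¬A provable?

This is the law of excluded middle, which is not intuitionistically valid.
A Kripke countermodel: worlds u, v; order generated by u ≤ v; atoms true at each world — u:{}; v:{A}.
u ⊮ A ∨ ¬A: neither disjunct is forced at u.
u lacks atom A, so u ⊮ A.
So the root u does not force the formula.

No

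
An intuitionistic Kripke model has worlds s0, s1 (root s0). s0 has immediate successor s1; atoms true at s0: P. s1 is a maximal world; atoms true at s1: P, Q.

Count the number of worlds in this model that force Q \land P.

1

s0: does not force it — s0 \nVdash Q \land P since s0 fails Q.
s1: forces it.
Worlds forcing the formula: {s1}.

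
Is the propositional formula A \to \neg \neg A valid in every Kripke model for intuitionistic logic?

This is double-negation introduction, which is intuitionistically derivable.
If a world forces A then every accessible world forces A (persistence), so none forces \neg A; hence \neg \neg A.

Yes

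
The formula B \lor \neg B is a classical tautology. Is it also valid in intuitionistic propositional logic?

No

This is the law of excluded middle, which is not intuitionistically valid.
A Kripke countermodel: worlds w0, w1; order generated by w0 \le w1; atoms true at each world — w0:{}; w1:{B}.
w0 \nVdash B \lor \neg B: neither disjunct is forced at w0.
w0 lacks atom B, so w0 \nVdash B.
So the root w0 does not force the formula.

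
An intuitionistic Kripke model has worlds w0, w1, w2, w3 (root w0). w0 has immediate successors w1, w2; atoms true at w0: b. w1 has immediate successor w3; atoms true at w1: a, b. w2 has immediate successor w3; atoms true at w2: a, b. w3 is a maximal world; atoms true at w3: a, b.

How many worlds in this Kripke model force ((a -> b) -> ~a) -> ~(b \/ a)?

w0: forces it.
w1: forces it.
w2: forces it.
w3: forces it.
Worlds forcing the formula: {w0, w1, w2, w3}.

4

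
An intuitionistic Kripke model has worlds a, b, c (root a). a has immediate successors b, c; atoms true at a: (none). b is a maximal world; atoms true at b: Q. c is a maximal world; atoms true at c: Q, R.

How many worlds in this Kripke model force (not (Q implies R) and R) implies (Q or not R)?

3

a: forces it.
b: forces it.
c: forces it.
Worlds forcing the formula: {a, b, c}.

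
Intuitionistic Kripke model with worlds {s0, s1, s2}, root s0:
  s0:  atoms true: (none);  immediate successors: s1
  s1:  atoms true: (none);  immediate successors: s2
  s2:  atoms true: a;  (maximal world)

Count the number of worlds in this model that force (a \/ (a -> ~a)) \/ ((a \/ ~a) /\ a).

1

s0: does not force it — s0 ||-/- (a \/ (a -> ~a)) \/ ((a \/ ~a) /\ a): neither disjunct is forced at s0.
s1: does not force it — s1 ||-/- (a \/ (a -> ~a)) \/ ((a \/ ~a) /\ a): neither disjunct is forced at s1.
s2: forces it.
Worlds forcing the formula: {s2}.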